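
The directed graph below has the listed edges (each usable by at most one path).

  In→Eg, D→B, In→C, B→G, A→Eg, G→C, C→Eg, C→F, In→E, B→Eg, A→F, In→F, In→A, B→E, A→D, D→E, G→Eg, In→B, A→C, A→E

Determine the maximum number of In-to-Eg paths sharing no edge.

Assign every edge capacity 1; by Menger, the answer equals the max flow.
Path In→Eg (+1); total 1.
Path In→A→Eg (+1); total 2.
Path In→B→Eg (+1); total 3.
Path In→C→Eg (+1); total 4.
No residual In→Eg path; max flow = 4.
Certifying cut of size 4: {In→A, In→B, In→C, In→Eg}.

4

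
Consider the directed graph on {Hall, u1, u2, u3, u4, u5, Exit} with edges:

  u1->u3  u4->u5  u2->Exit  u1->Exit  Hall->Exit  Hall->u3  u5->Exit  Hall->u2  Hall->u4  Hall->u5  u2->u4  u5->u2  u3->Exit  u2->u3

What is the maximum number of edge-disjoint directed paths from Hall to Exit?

Assign every edge capacity 1; by Menger, the answer equals the max flow.
Path Hall→Exit (+1); total 1.
Path Hall→u2→Exit (+1); total 2.
Path Hall→u3→Exit (+1); total 3.
Path Hall→u5→Exit (+1); total 4.
No residual Hall→Exit path; max flow = 4.
Certifying cut of size 4: {Hall→Exit, u2→Exit, u3→Exit, u5→Exit}.

4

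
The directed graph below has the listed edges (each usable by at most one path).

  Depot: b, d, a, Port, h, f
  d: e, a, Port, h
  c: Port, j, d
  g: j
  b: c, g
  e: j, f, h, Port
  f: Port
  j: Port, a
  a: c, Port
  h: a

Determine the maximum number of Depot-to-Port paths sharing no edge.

6

Assign every edge capacity 1; by Menger, the answer equals the max flow.
Path Depot→Port (+1); total 1.
Path Depot→a→Port (+1); total 2.
Path Depot→d→Port (+1); total 3.
Path Depot→f→Port (+1); total 4.
Path Depot→b→c→Port (+1); total 5.
Path Depot→h→a→c→j→Port (+1); total 6.
No residual Depot→Port path; max flow = 6.
Certifying cut of size 6: {Depot→Port, Depot→a, Depot→b, Depot→d, Depot→f, Depot→h}.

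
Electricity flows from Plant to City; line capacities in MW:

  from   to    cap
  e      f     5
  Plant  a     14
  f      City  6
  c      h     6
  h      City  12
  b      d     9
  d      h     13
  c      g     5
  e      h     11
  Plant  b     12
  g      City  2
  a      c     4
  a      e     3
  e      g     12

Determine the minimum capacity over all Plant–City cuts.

Augment Plant→a→c→g→City: bottleneck 2, flow now 2.
Augment Plant→a→c→h→City: bottleneck 2, flow now 4.
Augment Plant→a→e→f→City: bottleneck 3, flow now 7.
Augment Plant→b→d→h→City: bottleneck 9, flow now 16.
No augmenting path remains; maximum flow = 16.
By max-flow min-cut, the minimum cut capacity equals the max flow.
In the residual graph, reachable from Plant: {Plant, a, b}.
Min-cut edges: a→c (4), a→e (3), b→d (9); capacity 4 + 3 + 9 = 16.

16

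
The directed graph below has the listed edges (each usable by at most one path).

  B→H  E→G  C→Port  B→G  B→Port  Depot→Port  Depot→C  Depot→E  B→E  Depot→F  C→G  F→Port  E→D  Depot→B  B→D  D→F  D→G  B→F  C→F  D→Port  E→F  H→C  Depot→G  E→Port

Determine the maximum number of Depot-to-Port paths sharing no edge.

Assign every edge capacity 1; by Menger, the answer equals the max flow.
Path Depot→Port (+1); total 1.
Path Depot→B→Port (+1); total 2.
Path Depot→C→Port (+1); total 3.
Path Depot→E→Port (+1); total 4.
Path Depot→F→Port (+1); total 5.
No residual Depot→Port path; max flow = 5.
Certifying cut of size 5: {Depot→B, Depot→C, Depot→E, Depot→F, Depot→Port}.

5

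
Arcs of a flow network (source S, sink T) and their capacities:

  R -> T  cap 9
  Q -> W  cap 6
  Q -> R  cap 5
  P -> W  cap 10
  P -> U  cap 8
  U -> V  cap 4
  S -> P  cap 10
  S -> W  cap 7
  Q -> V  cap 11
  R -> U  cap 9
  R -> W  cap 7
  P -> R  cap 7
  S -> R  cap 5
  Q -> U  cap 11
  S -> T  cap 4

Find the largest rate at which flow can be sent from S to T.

Augment S→T: bottleneck 4, flow now 4.
Augment S→R→T: bottleneck 5, flow now 9.
Augment S→P→R→T: bottleneck 4, flow now 13.
No augmenting path remains; maximum flow = 13.
In the residual graph, reachable from S: {S, P, R, U, V, W}.
Min-cut edges: S→T (4), R→T (9); capacity 4 + 9 = 13.
This cut is saturated, so no flow can exceed 13.

13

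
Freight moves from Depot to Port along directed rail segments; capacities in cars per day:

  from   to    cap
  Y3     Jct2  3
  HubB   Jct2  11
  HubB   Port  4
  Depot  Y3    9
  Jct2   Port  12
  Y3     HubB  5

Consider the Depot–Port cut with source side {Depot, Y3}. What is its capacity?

Edges leaving {Depot, Y3}: Y3→HubB (5), Y3→Jct2 (3).
Cut capacity = 5 + 3 = 8.

8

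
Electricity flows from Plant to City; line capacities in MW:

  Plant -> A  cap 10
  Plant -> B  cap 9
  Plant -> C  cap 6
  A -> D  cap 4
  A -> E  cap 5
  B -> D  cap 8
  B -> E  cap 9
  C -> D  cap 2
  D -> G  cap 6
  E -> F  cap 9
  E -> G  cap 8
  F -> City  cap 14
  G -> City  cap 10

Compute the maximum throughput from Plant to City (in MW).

19

Augment Plant→A→D→G→City: bottleneck 4, flow now 4.
Augment Plant→A→E→F→City: bottleneck 5, flow now 9.
Augment Plant→B→D→G→City: bottleneck 2, flow now 11.
Augment Plant→B→E→F→City: bottleneck 4, flow now 15.
Augment Plant→B→E→G→City: bottleneck 3, flow now 18.
Augment Plant→C→D→B→E→G→City: bottleneck 1, flow now 19. (uses reverse residual edge)
No augmenting path remains; maximum flow = 19.
In the residual graph, reachable from Plant: {Plant, A, B, C, D, E, G}.
Min-cut edges: E→F (9), G→City (10); capacity 9 + 10 = 19.
This cut is saturated, so no flow can exceed 19.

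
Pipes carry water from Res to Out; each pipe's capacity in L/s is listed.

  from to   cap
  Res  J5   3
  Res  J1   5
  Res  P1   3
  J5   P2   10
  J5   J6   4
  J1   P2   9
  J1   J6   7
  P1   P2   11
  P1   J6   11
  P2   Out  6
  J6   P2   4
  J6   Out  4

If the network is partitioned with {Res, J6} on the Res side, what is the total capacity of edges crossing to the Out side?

Edges leaving {Res, J6}: Res→J5 (3), Res→J1 (5), Res→P1 (3), J6→P2 (4), J6→Out (4).
Cut capacity = 3 + 5 + 3 + 4 + 4 = 19.

19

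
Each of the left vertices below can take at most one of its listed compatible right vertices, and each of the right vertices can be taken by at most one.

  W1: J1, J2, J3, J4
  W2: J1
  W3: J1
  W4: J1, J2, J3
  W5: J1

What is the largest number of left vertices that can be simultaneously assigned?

Unit-capacity flow: source→left, listed edges, right→sink; max matching = max flow.
Augmenting path W1→J1 (+1); matched 1.
Augmenting path W4→J2 (+1); matched 2.
Augmenting path W2→J1→W1→J3 (+1); matched 3.
No augmenting path remains; maximum matching = 3.
König certificate: {W1, W4, J1} is a vertex cover of size 3 (every listed pair touches it), so no matching can be larger.

3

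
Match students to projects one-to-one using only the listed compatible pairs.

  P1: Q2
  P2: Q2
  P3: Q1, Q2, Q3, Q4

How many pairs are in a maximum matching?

Unit-capacity flow: source→left, listed edges, right→sink; max matching = max flow.
Augmenting path P1→Q2 (+1); matched 1.
Augmenting path P3→Q1 (+1); matched 2.
No augmenting path remains; maximum matching = 2.
König certificate: {P3, Q2} is a vertex cover of size 2 (every listed pair touches it), so no matching can be larger.

2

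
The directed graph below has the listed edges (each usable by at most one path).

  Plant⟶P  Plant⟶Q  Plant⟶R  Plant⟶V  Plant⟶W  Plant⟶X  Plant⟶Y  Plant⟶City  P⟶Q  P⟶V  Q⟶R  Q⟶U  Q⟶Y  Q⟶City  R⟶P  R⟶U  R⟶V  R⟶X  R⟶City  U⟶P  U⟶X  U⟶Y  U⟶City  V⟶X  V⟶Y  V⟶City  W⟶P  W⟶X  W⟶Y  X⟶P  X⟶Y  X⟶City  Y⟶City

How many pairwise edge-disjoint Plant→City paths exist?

Assign every edge capacity 1; by Menger, the answer equals the max flow.
Path Plant→City (+1); total 1.
Path Plant→Q→City (+1); total 2.
Path Plant→R→City (+1); total 3.
Path Plant→V→City (+1); total 4.
Path Plant→X→City (+1); total 5.
Path Plant→Y→City (+1); total 6.
Path Plant→P→Q→U→City (+1); total 7.
No residual Plant→City path; max flow = 7.
Certifying cut of size 7: {P→Q, Plant→City, Plant→Q, Plant→R, V→City, X→City, Y→City}.

7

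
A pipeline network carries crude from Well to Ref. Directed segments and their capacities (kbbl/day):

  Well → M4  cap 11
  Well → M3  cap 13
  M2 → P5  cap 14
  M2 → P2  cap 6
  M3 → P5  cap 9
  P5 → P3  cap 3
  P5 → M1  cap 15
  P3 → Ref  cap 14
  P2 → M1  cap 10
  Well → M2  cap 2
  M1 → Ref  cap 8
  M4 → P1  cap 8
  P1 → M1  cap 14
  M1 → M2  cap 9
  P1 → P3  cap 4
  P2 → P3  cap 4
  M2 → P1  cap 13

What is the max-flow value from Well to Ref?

Augment Well→M2→P2→M1→Ref: bottleneck 2, flow now 2.
Augment Well→M3→P5→M1→Ref: bottleneck 6, flow now 8.
Augment Well→M3→P5→P3→Ref: bottleneck 3, flow now 11.
Augment Well→M4→P1→P3→Ref: bottleneck 4, flow now 15.
Augment Well→M4→P1→M1→P2→P3→Ref: bottleneck 2, flow now 17. (uses reverse residual edge)
Augment Well→M4→P1→M1→M2→P2→P3→Ref: bottleneck 2, flow now 19.
No augmenting path remains; maximum flow = 19.
In the residual graph, reachable from Well: {Well, M3, M4}.
Min-cut edges: Well→M2 (2), M3→P5 (9), M4→P1 (8); capacity 2 + 9 + 8 = 19.
This cut is saturated, so no flow can exceed 19.

19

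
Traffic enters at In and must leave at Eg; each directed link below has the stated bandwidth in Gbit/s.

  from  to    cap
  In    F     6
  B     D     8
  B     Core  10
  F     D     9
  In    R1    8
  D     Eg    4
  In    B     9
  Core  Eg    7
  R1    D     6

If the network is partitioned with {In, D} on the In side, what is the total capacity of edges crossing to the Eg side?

Edges leaving {In, D}: In→R1 (8), In→B (9), In→F (6), D→Eg (4).
Cut capacity = 8 + 9 + 6 + 4 = 27.

27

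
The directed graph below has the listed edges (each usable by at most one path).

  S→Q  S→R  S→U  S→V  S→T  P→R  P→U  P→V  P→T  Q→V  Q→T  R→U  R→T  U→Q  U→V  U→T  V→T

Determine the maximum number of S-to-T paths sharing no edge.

Assign every edge capacity 1; by Menger, the answer equals the max flow.
Path S→T (+1); total 1.
Path S→Q→T (+1); total 2.
Path S→R→T (+1); total 3.
Path S→U→T (+1); total 4.
Path S→V→T (+1); total 5.
No residual S→T path; max flow = 5.
Certifying cut of size 5: {S→Q, S→R, S→T, S→U, S→V}.

5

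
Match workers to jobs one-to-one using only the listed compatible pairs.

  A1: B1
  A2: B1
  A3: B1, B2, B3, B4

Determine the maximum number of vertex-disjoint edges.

Unit-capacity flow: source→left, listed edges, right→sink; max matching = max flow.
Augmenting path A1→B1 (+1); matched 1.
Augmenting path A3→B2 (+1); matched 2.
No augmenting path remains; maximum matching = 2.
König certificate: {A3, B1} is a vertex cover of size 2 (every listed pair touches it), so no matching can be larger.

2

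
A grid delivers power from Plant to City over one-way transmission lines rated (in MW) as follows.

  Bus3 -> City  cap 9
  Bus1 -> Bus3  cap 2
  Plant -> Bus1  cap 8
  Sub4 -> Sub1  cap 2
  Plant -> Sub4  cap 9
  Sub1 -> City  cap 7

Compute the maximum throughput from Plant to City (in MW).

4

Augment Plant→Bus1→Bus3→City: bottleneck 2, flow now 2.
Augment Plant→Sub4→Sub1→City: bottleneck 2, flow now 4.
No augmenting path remains; maximum flow = 4.
In the residual graph, reachable from Plant: {Plant, Bus1, Sub4}.
Min-cut edges: Bus1→Bus3 (2), Sub4→Sub1 (2); capacity 2 + 2 = 4.
This cut is saturated, so no flow can exceed 4.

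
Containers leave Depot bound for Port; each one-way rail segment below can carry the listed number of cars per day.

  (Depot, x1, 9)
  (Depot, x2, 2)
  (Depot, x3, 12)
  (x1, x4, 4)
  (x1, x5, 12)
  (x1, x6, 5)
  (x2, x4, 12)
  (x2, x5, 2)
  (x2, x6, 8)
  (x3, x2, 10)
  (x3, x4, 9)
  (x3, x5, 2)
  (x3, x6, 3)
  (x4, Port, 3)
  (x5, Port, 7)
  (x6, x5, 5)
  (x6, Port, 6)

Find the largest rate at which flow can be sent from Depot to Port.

16

Augment Depot→x1→x4→Port: bottleneck 3, flow now 3.
Augment Depot→x1→x5→Port: bottleneck 6, flow now 9.
Augment Depot→x2→x5→Port: bottleneck 1, flow now 10.
Augment Depot→x2→x6→Port: bottleneck 1, flow now 11.
Augment Depot→x3→x6→Port: bottleneck 3, flow now 14.
Augment Depot→x3→x2→x6→Port: bottleneck 2, flow now 16.
No augmenting path remains; maximum flow = 16.
In the residual graph, reachable from Depot: {Depot, x1, x2, x3, x4, x5, x6}.
Min-cut edges: x4→Port (3), x5→Port (7), x6→Port (6); capacity 3 + 7 + 6 = 16.
This cut is saturated, so no flow can exceed 16.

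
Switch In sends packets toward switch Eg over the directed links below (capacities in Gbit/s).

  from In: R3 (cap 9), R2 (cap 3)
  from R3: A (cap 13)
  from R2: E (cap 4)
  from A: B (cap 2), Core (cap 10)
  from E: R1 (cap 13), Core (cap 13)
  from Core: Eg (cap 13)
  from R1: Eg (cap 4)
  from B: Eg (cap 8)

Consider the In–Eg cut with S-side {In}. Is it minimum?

Yes — it is a minimum cut (capacity 12).

Given cut capacity: 9 + 3 = 12.
Augment In→R3→A→Core→Eg: bottleneck 9, flow now 9.
Augment In→R2→E→Core→Eg: bottleneck 3, flow now 12.
No augmenting path remains; maximum flow = 12.
Cut capacity 12 equals the max flow, so it is a minimum cut.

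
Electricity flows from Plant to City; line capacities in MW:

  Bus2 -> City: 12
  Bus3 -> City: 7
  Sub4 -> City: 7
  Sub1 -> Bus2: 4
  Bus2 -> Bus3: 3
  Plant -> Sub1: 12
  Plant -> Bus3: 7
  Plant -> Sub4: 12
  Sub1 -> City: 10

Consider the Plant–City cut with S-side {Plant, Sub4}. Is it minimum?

Given cut capacity: 12 + 7 + 7 = 26.
Augment Plant→Sub1→City: bottleneck 10, flow now 10.
Augment Plant→Sub4→City: bottleneck 7, flow now 17.
Augment Plant→Bus3→City: bottleneck 7, flow now 24.
Augment Plant→Sub1→Bus2→City: bottleneck 2, flow now 26.
No augmenting path remains; maximum flow = 26.
Cut capacity 26 equals the max flow, so it is a minimum cut.

Yes — it is a minimum cut (capacity 26).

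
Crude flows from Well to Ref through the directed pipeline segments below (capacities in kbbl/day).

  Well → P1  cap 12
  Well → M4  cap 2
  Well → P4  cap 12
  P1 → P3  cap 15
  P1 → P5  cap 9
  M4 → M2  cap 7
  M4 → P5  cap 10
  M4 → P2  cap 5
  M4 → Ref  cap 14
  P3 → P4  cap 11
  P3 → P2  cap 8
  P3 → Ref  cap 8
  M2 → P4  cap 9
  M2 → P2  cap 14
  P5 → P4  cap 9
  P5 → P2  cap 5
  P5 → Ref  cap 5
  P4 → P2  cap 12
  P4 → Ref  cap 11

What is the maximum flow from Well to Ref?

25

Augment Well→M4→Ref: bottleneck 2, flow now 2.
Augment Well→P4→Ref: bottleneck 11, flow now 13.
Augment Well→P1→P3→Ref: bottleneck 8, flow now 21.
Augment Well→P1→P5→Ref: bottleneck 4, flow now 25.
No augmenting path remains; maximum flow = 25.
In the residual graph, reachable from Well: {Well, P4, P2}.
Min-cut edges: Well→P1 (12), Well→M4 (2), P4→Ref (11); capacity 12 + 2 + 11 = 25.
This cut is saturated, so no flow can exceed 25.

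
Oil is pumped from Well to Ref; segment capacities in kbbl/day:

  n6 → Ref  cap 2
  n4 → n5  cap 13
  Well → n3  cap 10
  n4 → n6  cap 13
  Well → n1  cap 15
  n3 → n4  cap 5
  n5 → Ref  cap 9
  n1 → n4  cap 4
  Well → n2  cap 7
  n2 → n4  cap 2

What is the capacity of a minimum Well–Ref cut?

Augment Well→n1→n4→n5→Ref: bottleneck 4, flow now 4.
Augment Well→n2→n4→n5→Ref: bottleneck 2, flow now 6.
Augment Well→n3→n4→n5→Ref: bottleneck 3, flow now 9.
Augment Well→n3→n4→n6→Ref: bottleneck 2, flow now 11.
No augmenting path remains; maximum flow = 11.
By max-flow min-cut, the minimum cut capacity equals the max flow.
In the residual graph, reachable from Well: {Well, n1, n2, n3}.
Min-cut edges: n1→n4 (4), n2→n4 (2), n3→n4 (5); capacity 4 + 2 + 5 = 11.

11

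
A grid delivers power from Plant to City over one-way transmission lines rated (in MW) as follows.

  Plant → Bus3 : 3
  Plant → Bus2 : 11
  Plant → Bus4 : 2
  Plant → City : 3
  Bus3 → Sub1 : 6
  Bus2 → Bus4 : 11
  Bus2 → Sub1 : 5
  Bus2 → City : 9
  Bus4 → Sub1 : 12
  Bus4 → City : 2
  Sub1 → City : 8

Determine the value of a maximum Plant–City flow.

Augment Plant→City: bottleneck 3, flow now 3.
Augment Plant→Bus2→City: bottleneck 9, flow now 12.
Augment Plant→Bus4→City: bottleneck 2, flow now 14.
Augment Plant→Bus3→Sub1→City: bottleneck 3, flow now 17.
Augment Plant→Bus2→Sub1→City: bottleneck 2, flow now 19.
No augmenting path remains; maximum flow = 19.
In the residual graph, reachable from Plant: {Plant}.
Min-cut edges: Plant→Bus3 (3), Plant→Bus2 (11), Plant→Bus4 (2), Plant→City (3); capacity 3 + 11 + 2 + 3 = 19.
This cut is saturated, so no flow can exceed 19.

19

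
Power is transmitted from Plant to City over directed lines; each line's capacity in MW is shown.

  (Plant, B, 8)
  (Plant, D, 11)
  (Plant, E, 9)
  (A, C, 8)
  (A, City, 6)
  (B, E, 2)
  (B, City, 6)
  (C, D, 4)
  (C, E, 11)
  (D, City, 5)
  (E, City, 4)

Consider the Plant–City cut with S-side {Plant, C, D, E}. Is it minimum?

No — its capacity is 17, but the minimum cut has capacity 15.

Given cut capacity: 8 + 5 + 4 = 17.
Augment Plant→B→City: bottleneck 6, flow now 6.
Augment Plant→D→City: bottleneck 5, flow now 11.
Augment Plant→E→City: bottleneck 4, flow now 15.
No augmenting path remains; maximum flow = 15.
In the residual graph, reachable from Plant: {Plant, B, D, E}.
Min-cut edges: B→City (6), D→City (5), E→City (4); capacity 6 + 5 + 4 = 15.
Cut capacity 17 exceeds the max flow 15, so it is not minimum.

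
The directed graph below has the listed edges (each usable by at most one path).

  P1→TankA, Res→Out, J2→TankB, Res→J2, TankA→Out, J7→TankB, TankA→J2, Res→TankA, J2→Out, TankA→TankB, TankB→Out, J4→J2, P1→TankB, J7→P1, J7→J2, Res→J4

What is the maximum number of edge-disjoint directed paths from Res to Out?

4

Assign every edge capacity 1; by Menger, the answer equals the max flow.
Path Res→Out (+1); total 1.
Path Res→TankA→Out (+1); total 2.
Path Res→J2→Out (+1); total 3.
Path Res→J4→J2→TankB→Out (+1); total 4.
No residual Res→Out path; max flow = 4.
Certifying cut of size 4: {Res→J2, Res→J4, Res→Out, Res→TankA}.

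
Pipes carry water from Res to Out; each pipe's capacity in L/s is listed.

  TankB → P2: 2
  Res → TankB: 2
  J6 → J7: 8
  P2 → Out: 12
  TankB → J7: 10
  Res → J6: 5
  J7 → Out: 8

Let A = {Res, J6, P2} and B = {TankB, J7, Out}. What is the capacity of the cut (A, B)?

Edges leaving {Res, J6, P2}: Res→TankB (2), J6→J7 (8), P2→Out (12).
Cut capacity = 2 + 8 + 12 = 22.

22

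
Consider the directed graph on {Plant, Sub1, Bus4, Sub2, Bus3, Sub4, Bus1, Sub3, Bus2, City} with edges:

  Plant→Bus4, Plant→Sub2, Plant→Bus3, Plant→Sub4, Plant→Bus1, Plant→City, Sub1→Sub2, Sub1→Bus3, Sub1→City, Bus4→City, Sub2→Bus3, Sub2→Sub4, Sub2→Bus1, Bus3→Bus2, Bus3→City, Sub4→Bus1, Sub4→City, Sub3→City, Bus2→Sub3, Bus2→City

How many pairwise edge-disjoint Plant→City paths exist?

Assign every edge capacity 1; by Menger, the answer equals the max flow.
Path Plant→City (+1); total 1.
Path Plant→Bus4→City (+1); total 2.
Path Plant→Bus3→City (+1); total 3.
Path Plant→Sub4→City (+1); total 4.
Path Plant→Sub2→Bus3→Bus2→City (+1); total 5.
No residual Plant→City path; max flow = 5.
Certifying cut of size 5: {Plant→Bus3, Plant→Bus4, Plant→City, Plant→Sub2, Plant→Sub4}.

5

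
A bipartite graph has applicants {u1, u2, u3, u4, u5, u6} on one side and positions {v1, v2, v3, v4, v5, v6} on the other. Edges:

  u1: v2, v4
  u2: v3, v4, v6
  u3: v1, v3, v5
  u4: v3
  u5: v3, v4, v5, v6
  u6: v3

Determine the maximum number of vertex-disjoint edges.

Unit-capacity flow: source→left, listed edges, right→sink; max matching = max flow.
Augmenting path u1→v2 (+1); matched 1.
Augmenting path u2→v3 (+1); matched 2.
Augmenting path u3→v1 (+1); matched 3.
Augmenting path u5→v4 (+1); matched 4.
Augmenting path u4→v3→u2→v6 (+1); matched 5.
No augmenting path remains; maximum matching = 5.
König certificate: {u1, u2, u3, u5, v3} is a vertex cover of size 5 (every listed pair touches it), so no matching can be larger.

5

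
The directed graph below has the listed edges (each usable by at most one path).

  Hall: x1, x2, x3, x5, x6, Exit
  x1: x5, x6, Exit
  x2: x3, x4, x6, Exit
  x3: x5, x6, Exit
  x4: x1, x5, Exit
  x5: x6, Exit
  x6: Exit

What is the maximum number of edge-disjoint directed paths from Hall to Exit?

6

Assign every edge capacity 1; by Menger, the answer equals the max flow.
Path Hall→Exit (+1); total 1.
Path Hall→x1→Exit (+1); total 2.
Path Hall→x2→Exit (+1); total 3.
Path Hall→x3→Exit (+1); total 4.
Path Hall→x5→Exit (+1); total 5.
Path Hall→x6→Exit (+1); total 6.
No residual Hall→Exit path; max flow = 6.
Certifying cut of size 6: {Hall→Exit, Hall→x1, Hall→x2, Hall→x3, Hall→x5, Hall→x6}.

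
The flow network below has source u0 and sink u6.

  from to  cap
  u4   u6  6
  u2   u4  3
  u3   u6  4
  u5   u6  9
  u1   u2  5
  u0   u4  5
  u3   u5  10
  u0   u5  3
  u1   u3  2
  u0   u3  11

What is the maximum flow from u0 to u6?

Augment u0→u3→u6: bottleneck 4, flow now 4.
Augment u0→u4→u6: bottleneck 5, flow now 9.
Augment u0→u5→u6: bottleneck 3, flow now 12.
Augment u0→u3→u5→u6: bottleneck 6, flow now 18.
No augmenting path remains; maximum flow = 18.
In the residual graph, reachable from u0: {u0, u3, u5}.
Min-cut edges: u0→u4 (5), u3→u6 (4), u5→u6 (9); capacity 5 + 4 + 9 = 18.
This cut is saturated, so no flow can exceed 18.

18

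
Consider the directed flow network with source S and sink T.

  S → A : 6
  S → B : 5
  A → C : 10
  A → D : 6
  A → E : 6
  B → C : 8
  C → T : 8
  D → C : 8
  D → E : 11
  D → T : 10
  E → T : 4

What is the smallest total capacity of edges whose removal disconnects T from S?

Augment S→A→C→T: bottleneck 6, flow now 6.
Augment S→B→C→T: bottleneck 2, flow now 8.
Augment S→B→C→A→D→T: bottleneck 3, flow now 11. (uses reverse residual edge)
No augmenting path remains; maximum flow = 11.
By max-flow min-cut, the minimum cut capacity equals the max flow.
In the residual graph, reachable from S: {S}.
Min-cut edges: S→A (6), S→B (5); capacity 6 + 5 = 11.

11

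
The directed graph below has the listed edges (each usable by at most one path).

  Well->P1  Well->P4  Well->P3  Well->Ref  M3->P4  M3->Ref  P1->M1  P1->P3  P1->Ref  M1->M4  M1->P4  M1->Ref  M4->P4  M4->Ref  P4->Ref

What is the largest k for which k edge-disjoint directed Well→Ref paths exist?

Assign every edge capacity 1; by Menger, the answer equals the max flow.
Path Well→Ref (+1); total 1.
Path Well→P1→Ref (+1); total 2.
Path Well→P4→Ref (+1); total 3.
No residual Well→Ref path; max flow = 3.
Certifying cut of size 3: {Well→P1, Well→P4, Well→Ref}.

3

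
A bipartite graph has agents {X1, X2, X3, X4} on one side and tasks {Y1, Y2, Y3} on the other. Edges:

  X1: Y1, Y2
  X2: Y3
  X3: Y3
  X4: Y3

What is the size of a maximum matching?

Unit-capacity flow: source→left, listed edges, right→sink; max matching = max flow.
Augmenting path X1→Y1 (+1); matched 1.
Augmenting path X2→Y3 (+1); matched 2.
No augmenting path remains; maximum matching = 2.
König certificate: {X1, Y3} is a vertex cover of size 2 (every listed pair touches it), so no matching can be larger.

2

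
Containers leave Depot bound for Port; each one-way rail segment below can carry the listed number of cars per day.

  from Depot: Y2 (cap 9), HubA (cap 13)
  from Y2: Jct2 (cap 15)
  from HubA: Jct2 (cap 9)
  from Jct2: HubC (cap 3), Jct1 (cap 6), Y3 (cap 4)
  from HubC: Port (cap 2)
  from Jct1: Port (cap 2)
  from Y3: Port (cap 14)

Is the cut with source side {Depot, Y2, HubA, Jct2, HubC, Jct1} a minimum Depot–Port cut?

Given cut capacity: 4 + 2 + 2 = 8.
Augment Depot→Y2→Jct2→HubC→Port: bottleneck 2, flow now 2.
Augment Depot→Y2→Jct2→Jct1→Port: bottleneck 2, flow now 4.
Augment Depot→Y2→Jct2→Y3→Port: bottleneck 4, flow now 8.
No augmenting path remains; maximum flow = 8.
Cut capacity 8 equals the max flow, so it is a minimum cut.

Yes — it is a minimum cut (capacity 8).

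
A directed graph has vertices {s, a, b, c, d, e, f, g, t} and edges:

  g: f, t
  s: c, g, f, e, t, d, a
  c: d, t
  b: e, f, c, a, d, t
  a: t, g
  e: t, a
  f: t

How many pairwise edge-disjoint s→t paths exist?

Assign every edge capacity 1; by Menger, the answer equals the max flow.
Path s→t (+1); total 1.
Path s→a→t (+1); total 2.
Path s→c→t (+1); total 3.
Path s→e→t (+1); total 4.
Path s→f→t (+1); total 5.
Path s→g→t (+1); total 6.
No residual s→t path; max flow = 6.
Certifying cut of size 6: {s→a, s→c, s→e, s→f, s→g, s→t}.

6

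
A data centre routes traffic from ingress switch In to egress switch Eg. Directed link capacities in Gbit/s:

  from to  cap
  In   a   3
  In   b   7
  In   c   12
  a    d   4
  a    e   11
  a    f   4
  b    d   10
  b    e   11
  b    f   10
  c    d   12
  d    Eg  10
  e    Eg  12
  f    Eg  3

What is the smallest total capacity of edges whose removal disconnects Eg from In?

20

Augment In→a→d→Eg: bottleneck 3, flow now 3.
Augment In→b→d→Eg: bottleneck 7, flow now 10.
Augment In→c→d→a→e→Eg: bottleneck 3, flow now 13. (uses reverse residual edge)
Augment In→c→d→b→e→Eg: bottleneck 7, flow now 20. (uses reverse residual edge)
No augmenting path remains; maximum flow = 20.
By max-flow min-cut, the minimum cut capacity equals the max flow.
In the residual graph, reachable from In: {In, c, d}.
Min-cut edges: In→a (3), In→b (7), d→Eg (10); capacity 3 + 7 + 10 = 20.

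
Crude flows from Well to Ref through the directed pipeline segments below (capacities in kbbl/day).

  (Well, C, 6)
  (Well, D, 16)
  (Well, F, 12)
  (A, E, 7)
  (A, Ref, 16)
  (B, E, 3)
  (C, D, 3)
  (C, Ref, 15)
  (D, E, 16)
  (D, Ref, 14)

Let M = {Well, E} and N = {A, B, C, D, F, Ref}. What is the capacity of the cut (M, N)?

Edges leaving {Well, E}: Well→C (6), Well→D (16), Well→F (12).
Cut capacity = 6 + 16 + 12 = 34.

34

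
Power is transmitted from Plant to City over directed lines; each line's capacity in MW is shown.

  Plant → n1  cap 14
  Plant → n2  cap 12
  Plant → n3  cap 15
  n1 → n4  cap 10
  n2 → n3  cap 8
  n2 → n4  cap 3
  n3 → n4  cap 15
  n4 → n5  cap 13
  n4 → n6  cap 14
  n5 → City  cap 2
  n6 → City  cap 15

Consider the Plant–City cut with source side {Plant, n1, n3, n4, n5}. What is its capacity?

Edges leaving {Plant, n1, n3, n4, n5}: Plant→n2 (12), n4→n6 (14), n5→City (2).
Cut capacity = 12 + 14 + 2 = 28.

28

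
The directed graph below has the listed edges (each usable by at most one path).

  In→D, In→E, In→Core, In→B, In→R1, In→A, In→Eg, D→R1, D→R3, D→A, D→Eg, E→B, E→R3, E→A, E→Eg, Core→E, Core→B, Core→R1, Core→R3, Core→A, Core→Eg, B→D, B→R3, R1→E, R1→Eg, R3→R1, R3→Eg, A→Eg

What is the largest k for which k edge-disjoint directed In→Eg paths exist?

Assign every edge capacity 1; by Menger, the answer equals the max flow.
Path In→Eg (+1); total 1.
Path In→D→Eg (+1); total 2.
Path In→E→Eg (+1); total 3.
Path In→Core→Eg (+1); total 4.
Path In→R1→Eg (+1); total 5.
Path In→A→Eg (+1); total 6.
Path In→B→R3→Eg (+1); total 7.
No residual In→Eg path; max flow = 7.
Certifying cut of size 7: {In→A, In→B, In→Core, In→D, In→E, In→Eg, In→R1}.

7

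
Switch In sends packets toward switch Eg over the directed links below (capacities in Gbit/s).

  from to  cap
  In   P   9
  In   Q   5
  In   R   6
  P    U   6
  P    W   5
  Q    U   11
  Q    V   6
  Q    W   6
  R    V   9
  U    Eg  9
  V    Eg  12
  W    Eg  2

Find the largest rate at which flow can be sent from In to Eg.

Augment In→P→U→Eg: bottleneck 6, flow now 6.
Augment In→P→W→Eg: bottleneck 2, flow now 8.
Augment In→Q→U→Eg: bottleneck 3, flow now 11.
Augment In→Q→V→Eg: bottleneck 2, flow now 13.
Augment In→R→V→Eg: bottleneck 6, flow now 19.
No augmenting path remains; maximum flow = 19.
In the residual graph, reachable from In: {In, P, W}.
Min-cut edges: In→Q (5), In→R (6), P→U (6), W→Eg (2); capacity 5 + 6 + 6 + 2 = 19.
This cut is saturated, so no flow can exceed 19.

19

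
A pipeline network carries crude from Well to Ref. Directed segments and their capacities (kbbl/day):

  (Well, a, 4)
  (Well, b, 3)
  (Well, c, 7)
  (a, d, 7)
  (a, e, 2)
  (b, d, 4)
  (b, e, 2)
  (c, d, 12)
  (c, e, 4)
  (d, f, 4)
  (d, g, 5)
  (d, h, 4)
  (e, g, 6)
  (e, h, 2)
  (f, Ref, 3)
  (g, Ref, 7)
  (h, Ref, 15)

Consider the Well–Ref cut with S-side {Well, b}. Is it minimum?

No — its capacity is 17, but the minimum cut has capacity 14.

Given cut capacity: 4 + 7 + 4 + 2 = 17.
Augment Well→a→d→f→Ref: bottleneck 3, flow now 3.
Augment Well→a→d→g→Ref: bottleneck 1, flow now 4.
Augment Well→b→d→g→Ref: bottleneck 3, flow now 7.
Augment Well→c→d→g→Ref: bottleneck 1, flow now 8.
Augment Well→c→d→h→Ref: bottleneck 4, flow now 12.
Augment Well→c→e→g→Ref: bottleneck 2, flow now 14.
No augmenting path remains; maximum flow = 14.
In the residual graph, reachable from Well: {Well}.
Min-cut edges: Well→a (4), Well→b (3), Well→c (7); capacity 4 + 3 + 7 = 14.
Cut capacity 17 exceeds the max flow 14, so it is not minimum.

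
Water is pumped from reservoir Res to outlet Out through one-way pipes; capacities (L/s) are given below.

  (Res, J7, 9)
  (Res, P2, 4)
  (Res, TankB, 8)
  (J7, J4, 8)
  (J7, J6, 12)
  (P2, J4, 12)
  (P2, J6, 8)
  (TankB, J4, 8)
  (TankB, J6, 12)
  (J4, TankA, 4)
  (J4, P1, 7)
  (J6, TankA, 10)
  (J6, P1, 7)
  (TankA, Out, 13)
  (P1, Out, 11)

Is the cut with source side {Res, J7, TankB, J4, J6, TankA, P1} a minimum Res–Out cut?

Given cut capacity: 4 + 13 + 11 = 28.
Augment Res→J7→J4→TankA→Out: bottleneck 4, flow now 4.
Augment Res→J7→J4→P1→Out: bottleneck 4, flow now 8.
Augment Res→J7→J6→TankA→Out: bottleneck 1, flow now 9.
Augment Res→P2→J4→P1→Out: bottleneck 3, flow now 12.
Augment Res→P2→J6→TankA→Out: bottleneck 1, flow now 13.
Augment Res→TankB→J6→TankA→Out: bottleneck 7, flow now 20.
Augment Res→TankB→J6→P1→Out: bottleneck 1, flow now 21.
No augmenting path remains; maximum flow = 21.
In the residual graph, reachable from Res: {Res}.
Min-cut edges: Res→J7 (9), Res→P2 (4), Res→TankB (8); capacity 9 + 4 + 8 = 21.
Cut capacity 28 exceeds the max flow 21, so it is not minimum.

No — its capacity is 28, but the minimum cut has capacity 21.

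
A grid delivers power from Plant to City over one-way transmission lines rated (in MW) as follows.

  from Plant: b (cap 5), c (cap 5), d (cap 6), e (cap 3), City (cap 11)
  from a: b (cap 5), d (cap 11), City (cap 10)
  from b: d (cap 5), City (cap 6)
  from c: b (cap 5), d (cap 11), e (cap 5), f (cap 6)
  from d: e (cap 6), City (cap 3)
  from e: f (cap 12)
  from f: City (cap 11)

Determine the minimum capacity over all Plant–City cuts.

30

Augment Plant→City: bottleneck 11, flow now 11.
Augment Plant→b→City: bottleneck 5, flow now 16.
Augment Plant→d→City: bottleneck 3, flow now 19.
Augment Plant→c→b→City: bottleneck 1, flow now 20.
Augment Plant→c→f→City: bottleneck 4, flow now 24.
Augment Plant→e→f→City: bottleneck 3, flow now 27.
Augment Plant→d→e→f→City: bottleneck 3, flow now 30.
No augmenting path remains; maximum flow = 30.
By max-flow min-cut, the minimum cut capacity equals the max flow.
In the residual graph, reachable from Plant: {Plant}.
Min-cut edges: Plant→b (5), Plant→c (5), Plant→d (6), Plant→e (3), Plant→City (11); capacity 5 + 5 + 6 + 3 + 11 = 30.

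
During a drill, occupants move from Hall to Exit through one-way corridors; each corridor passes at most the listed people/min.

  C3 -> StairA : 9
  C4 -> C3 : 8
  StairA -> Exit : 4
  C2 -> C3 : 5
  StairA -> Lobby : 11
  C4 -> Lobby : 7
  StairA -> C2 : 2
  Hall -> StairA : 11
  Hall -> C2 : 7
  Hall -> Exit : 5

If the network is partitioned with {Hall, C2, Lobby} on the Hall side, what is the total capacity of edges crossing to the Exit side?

21

Edges leaving {Hall, C2, Lobby}: Hall→StairA (11), Hall→Exit (5), C2→C3 (5).
Cut capacity = 11 + 5 + 5 = 21.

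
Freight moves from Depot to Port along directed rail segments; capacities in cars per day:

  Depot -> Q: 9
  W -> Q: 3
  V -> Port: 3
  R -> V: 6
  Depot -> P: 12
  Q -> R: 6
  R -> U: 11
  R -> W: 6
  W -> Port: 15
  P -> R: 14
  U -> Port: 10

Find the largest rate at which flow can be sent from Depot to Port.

18

Augment Depot→P→R→U→Port: bottleneck 10, flow now 10.
Augment Depot→P→R→V→Port: bottleneck 2, flow now 12.
Augment Depot→Q→R→V→Port: bottleneck 1, flow now 13.
Augment Depot→Q→R→W→Port: bottleneck 5, flow now 18.
No augmenting path remains; maximum flow = 18.
In the residual graph, reachable from Depot: {Depot, Q}.
Min-cut edges: Depot→P (12), Q→R (6); capacity 12 + 6 = 18.
This cut is saturated, so no flow can exceed 18.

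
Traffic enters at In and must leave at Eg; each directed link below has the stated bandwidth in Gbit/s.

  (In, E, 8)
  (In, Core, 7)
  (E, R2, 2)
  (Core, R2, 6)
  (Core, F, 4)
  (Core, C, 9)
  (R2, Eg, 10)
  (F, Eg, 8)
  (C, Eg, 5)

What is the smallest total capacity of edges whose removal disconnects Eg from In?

9

Augment In→E→R2→Eg: bottleneck 2, flow now 2.
Augment In→Core→R2→Eg: bottleneck 6, flow now 8.
Augment In→Core→F→Eg: bottleneck 1, flow now 9.
No augmenting path remains; maximum flow = 9.
By max-flow min-cut, the minimum cut capacity equals the max flow.
In the residual graph, reachable from In: {In, E}.
Min-cut edges: In→Core (7), E→R2 (2); capacity 7 + 2 = 9.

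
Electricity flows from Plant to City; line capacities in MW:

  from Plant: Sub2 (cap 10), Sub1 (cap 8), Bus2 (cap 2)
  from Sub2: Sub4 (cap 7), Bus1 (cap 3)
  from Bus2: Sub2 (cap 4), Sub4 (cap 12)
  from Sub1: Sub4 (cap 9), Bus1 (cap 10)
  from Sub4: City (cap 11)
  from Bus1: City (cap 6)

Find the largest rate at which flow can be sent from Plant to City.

Augment Plant→Sub2→Sub4→City: bottleneck 7, flow now 7.
Augment Plant→Sub2→Bus1→City: bottleneck 3, flow now 10.
Augment Plant→Bus2→Sub4→City: bottleneck 2, flow now 12.
Augment Plant→Sub1→Sub4→City: bottleneck 2, flow now 14.
Augment Plant→Sub1→Bus1→City: bottleneck 3, flow now 17.
No augmenting path remains; maximum flow = 17.
In the residual graph, reachable from Plant: {Plant, Sub2, Bus2, Sub1, Sub4, Bus1}.
Min-cut edges: Sub4→City (11), Bus1→City (6); capacity 11 + 6 = 17.
This cut is saturated, so no flow can exceed 17.

17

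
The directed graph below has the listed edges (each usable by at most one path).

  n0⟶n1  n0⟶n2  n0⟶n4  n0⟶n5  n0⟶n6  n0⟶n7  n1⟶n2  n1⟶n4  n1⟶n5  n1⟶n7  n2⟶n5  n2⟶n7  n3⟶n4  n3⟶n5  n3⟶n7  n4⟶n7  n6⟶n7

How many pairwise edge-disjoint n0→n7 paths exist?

Assign every edge capacity 1; by Menger, the answer equals the max flow.
Path n0→n7 (+1); total 1.
Path n0→n1→n7 (+1); total 2.
Path n0→n2→n7 (+1); total 3.
Path n0→n4→n7 (+1); total 4.
Path n0→n6→n7 (+1); total 5.
No residual n0→n7 path; max flow = 5.
Certifying cut of size 5: {n0→n1, n0→n2, n0→n4, n0→n6, n0→n7}.

5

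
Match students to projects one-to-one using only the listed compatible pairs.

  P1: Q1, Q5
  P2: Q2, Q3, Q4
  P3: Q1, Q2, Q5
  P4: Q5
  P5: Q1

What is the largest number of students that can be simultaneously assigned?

Unit-capacity flow: source→left, listed edges, right→sink; max matching = max flow.
Augmenting path P1→Q1 (+1); matched 1.
Augmenting path P2→Q2 (+1); matched 2.
Augmenting path P3→Q5 (+1); matched 3.
Augmenting path P4→Q5→P3→Q2→P2→Q3 (+1); matched 4.
No augmenting path remains; maximum matching = 4.
König certificate: {P2, P3, Q1, Q5} is a vertex cover of size 4 (every listed pair touches it), so no matching can be larger.

4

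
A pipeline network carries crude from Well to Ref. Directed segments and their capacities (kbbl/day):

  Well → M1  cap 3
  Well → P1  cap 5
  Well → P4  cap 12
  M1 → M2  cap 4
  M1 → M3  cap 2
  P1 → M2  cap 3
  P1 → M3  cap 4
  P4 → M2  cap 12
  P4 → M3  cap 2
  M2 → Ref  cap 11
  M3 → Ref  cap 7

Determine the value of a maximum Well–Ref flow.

18

Augment Well→M1→M2→Ref: bottleneck 3, flow now 3.
Augment Well→P1→M2→Ref: bottleneck 3, flow now 6.
Augment Well→P1→M3→Ref: bottleneck 2, flow now 8.
Augment Well→P4→M2→Ref: bottleneck 5, flow now 13.
Augment Well→P4→M3→Ref: bottleneck 2, flow now 15.
Augment Well→P4→M2→M1→M3→Ref: bottleneck 2, flow now 17. (uses reverse residual edge)
Augment Well→P4→M2→P1→M3→Ref: bottleneck 1, flow now 18. (uses reverse residual edge)
No augmenting path remains; maximum flow = 18.
In the residual graph, reachable from Well: {Well, M1, P1, P4, M2, M3}.
Min-cut edges: M2→Ref (11), M3→Ref (7); capacity 11 + 7 = 18.
This cut is saturated, so no flow can exceed 18.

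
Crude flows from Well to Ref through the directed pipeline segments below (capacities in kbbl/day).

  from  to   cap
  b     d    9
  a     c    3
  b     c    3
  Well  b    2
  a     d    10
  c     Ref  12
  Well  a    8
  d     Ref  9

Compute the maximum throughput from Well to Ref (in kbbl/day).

10

Augment Well→a→c→Ref: bottleneck 3, flow now 3.
Augment Well→a→d→Ref: bottleneck 5, flow now 8.
Augment Well→b→c→Ref: bottleneck 2, flow now 10.
No augmenting path remains; maximum flow = 10.
In the residual graph, reachable from Well: {Well}.
Min-cut edges: Well→a (8), Well→b (2); capacity 8 + 2 = 10.
This cut is saturated, so no flow can exceed 10.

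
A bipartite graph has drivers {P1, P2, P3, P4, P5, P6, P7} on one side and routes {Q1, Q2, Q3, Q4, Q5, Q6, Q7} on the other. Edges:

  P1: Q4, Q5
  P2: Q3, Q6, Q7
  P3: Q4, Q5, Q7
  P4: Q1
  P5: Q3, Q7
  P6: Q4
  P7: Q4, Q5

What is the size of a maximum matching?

6

Unit-capacity flow: source→left, listed edges, right→sink; max matching = max flow.
Augmenting path P1→Q4 (+1); matched 1.
Augmenting path P2→Q3 (+1); matched 2.
Augmenting path P3→Q5 (+1); matched 3.
Augmenting path P4→Q1 (+1); matched 4.
Augmenting path P5→Q7 (+1); matched 5.
Augmenting path P7→Q5→P3→Q7→P5→Q3→P2→Q6 (+1); matched 6.
No augmenting path remains; maximum matching = 6.
König certificate: {P2, P3, P4, P5, Q4, Q5} is a vertex cover of size 6 (every listed pair touches it), so no matching can be larger.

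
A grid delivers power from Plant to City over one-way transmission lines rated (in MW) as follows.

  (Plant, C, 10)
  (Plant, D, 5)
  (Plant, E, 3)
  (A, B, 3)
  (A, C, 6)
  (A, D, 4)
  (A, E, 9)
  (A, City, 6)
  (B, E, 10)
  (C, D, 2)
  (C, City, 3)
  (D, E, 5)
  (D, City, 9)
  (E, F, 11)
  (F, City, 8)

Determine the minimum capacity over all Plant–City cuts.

Augment Plant→C→City: bottleneck 3, flow now 3.
Augment Plant→D→City: bottleneck 5, flow now 8.
Augment Plant→C→D→City: bottleneck 2, flow now 10.
Augment Plant→E→F→City: bottleneck 3, flow now 13.
No augmenting path remains; maximum flow = 13.
By max-flow min-cut, the minimum cut capacity equals the max flow.
In the residual graph, reachable from Plant: {Plant, C}.
Min-cut edges: Plant→D (5), Plant→E (3), C→D (2), C→City (3); capacity 5 + 3 + 2 + 3 = 13.

13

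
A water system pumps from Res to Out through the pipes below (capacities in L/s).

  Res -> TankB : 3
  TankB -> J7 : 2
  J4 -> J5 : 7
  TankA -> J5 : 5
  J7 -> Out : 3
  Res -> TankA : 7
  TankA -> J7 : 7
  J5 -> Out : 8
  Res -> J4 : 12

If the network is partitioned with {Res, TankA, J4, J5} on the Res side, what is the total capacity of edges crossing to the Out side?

18

Edges leaving {Res, TankA, J4, J5}: Res→TankB (3), TankA→J7 (7), J5→Out (8).
Cut capacity = 3 + 7 + 8 = 18.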